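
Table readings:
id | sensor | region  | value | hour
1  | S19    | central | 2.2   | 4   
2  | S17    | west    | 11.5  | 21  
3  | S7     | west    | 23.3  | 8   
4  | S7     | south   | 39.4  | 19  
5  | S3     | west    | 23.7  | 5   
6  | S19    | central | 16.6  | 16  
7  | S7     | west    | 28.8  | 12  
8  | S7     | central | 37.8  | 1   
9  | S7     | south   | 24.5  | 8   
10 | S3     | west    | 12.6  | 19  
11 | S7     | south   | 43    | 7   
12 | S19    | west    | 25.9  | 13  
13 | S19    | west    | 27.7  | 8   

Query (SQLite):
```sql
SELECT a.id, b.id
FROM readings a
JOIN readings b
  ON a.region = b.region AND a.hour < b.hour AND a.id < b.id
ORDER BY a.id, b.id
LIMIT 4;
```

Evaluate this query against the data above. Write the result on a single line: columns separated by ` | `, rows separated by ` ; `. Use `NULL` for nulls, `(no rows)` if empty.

1 | 6 ; 3 | 7 ; 3 | 10 ; 3 | 12

Pairs (a,b) with same region, a.hour < b.hour, a.id < b.id.
region groups: central:{1,6,8} south:{4,9,11} west:{2,3,5,7,10,12,13}
Ordered by (a.id, b.id); first 4.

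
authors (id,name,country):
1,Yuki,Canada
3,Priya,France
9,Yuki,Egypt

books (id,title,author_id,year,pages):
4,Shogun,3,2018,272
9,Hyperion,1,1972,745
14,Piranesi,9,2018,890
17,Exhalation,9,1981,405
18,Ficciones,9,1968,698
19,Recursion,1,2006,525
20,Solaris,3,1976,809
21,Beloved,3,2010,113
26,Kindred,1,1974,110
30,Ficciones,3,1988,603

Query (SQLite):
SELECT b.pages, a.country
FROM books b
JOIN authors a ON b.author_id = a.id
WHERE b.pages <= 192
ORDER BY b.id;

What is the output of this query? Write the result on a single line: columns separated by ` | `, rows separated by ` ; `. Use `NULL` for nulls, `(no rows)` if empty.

Each books row matches the authors row where author_id = authors.id.
Then keep rows with b.pages <= 192.

113 | France ; 110 | Canada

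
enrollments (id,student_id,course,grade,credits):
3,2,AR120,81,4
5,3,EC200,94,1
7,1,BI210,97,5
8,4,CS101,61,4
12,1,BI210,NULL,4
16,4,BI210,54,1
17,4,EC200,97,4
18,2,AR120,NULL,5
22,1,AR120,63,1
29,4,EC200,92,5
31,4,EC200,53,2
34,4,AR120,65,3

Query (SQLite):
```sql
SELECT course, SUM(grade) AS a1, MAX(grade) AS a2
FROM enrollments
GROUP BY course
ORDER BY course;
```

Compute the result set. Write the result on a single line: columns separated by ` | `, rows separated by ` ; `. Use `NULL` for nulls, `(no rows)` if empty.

AR120 | 209 | 81 ; BI210 | 151 | 97 ; CS101 | 61 | 61 ; EC200 | 336 | 97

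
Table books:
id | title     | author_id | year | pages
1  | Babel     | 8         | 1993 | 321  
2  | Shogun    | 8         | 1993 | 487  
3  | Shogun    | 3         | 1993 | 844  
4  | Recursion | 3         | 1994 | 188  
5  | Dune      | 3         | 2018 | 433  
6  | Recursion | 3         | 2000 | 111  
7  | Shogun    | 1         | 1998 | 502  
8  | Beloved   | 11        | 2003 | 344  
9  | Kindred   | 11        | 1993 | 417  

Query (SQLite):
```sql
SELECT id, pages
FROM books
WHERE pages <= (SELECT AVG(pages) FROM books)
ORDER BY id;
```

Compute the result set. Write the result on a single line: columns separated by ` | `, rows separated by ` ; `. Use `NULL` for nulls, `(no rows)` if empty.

1 | 321 ; 4 | 188 ; 6 | 111 ; 8 | 344

Scalar subquery: AVG(pages) over all books rows = 405.222222 (≈; comparison uses full precision).
Keep rows where pages <= that value.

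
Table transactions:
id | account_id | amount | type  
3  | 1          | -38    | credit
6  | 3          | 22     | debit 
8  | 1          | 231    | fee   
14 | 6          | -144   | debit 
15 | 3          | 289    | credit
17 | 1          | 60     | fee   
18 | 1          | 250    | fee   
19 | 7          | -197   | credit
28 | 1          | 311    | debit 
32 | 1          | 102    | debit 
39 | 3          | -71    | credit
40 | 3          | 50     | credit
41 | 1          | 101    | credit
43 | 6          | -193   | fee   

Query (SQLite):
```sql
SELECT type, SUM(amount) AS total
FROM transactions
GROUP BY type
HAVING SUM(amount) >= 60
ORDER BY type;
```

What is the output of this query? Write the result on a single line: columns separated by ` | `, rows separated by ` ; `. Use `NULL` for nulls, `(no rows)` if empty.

Partition transactions by type; compute SUM(amount) within each group.
HAVING: keep groups where SUM(amount) >= 60.
  credit: ids {3, 15, 19, 39, 40, 41} → SUM(amount)=134
  debit: ids {6, 14, 28, 32} → SUM(amount)=291
  fee: ids {8, 17, 18, 43} → SUM(amount)=348

credit | 134 ; debit | 291 ; fee | 348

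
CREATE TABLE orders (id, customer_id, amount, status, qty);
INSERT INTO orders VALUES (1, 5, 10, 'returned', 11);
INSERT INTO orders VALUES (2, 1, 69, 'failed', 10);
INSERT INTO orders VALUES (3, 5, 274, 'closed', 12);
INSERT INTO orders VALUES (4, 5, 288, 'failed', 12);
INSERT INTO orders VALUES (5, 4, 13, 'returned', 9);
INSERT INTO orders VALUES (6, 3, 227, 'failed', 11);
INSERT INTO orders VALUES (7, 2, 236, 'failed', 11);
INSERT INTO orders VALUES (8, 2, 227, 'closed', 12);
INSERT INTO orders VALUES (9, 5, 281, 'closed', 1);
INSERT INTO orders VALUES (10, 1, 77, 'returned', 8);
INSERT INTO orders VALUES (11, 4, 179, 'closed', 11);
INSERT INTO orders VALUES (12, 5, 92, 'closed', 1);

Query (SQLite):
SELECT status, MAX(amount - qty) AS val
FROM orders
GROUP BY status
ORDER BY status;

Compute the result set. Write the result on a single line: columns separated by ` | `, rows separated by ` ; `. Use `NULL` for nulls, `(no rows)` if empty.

closed | 280 ; failed | 276 ; returned | 69

For each row compute amount - qty.
Group by status; take MAX of the expression per group.
  closed: ids {3, 8, 9, 11, 12} → MAX(amount - qty)=280
  failed: ids {2, 4, 6, 7} → MAX(amount - qty)=276
  returned: ids {1, 5, 10} → MAX(amount - qty)=69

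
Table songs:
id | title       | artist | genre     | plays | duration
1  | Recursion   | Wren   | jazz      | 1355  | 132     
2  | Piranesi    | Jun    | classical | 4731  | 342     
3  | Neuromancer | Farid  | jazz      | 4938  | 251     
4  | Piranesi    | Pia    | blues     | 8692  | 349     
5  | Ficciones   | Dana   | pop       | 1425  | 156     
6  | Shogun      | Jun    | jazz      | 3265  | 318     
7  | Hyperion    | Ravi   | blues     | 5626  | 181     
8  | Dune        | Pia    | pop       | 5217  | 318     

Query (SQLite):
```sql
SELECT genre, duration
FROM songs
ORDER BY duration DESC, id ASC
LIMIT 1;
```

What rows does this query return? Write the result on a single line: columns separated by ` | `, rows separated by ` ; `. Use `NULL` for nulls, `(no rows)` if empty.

Sort by duration desc, tiebreak id asc: (349, id=4), (342, id=2), (318, id=6), (318, id=8) …. Take first 1.

blues | 349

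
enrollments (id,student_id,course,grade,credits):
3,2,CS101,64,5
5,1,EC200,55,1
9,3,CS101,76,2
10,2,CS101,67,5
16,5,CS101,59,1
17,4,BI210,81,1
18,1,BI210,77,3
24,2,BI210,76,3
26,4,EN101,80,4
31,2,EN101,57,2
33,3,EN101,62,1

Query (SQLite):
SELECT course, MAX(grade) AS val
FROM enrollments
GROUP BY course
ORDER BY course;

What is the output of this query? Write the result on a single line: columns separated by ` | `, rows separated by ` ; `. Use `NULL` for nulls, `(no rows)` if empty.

BI210 | 81 ; CS101 | 76 ; EC200 | 55 ; EN101 | 80

Partition enrollments by course; compute MAX(grade) within each group.
  BI210: ids {17, 18, 24} → MAX(grade)=81
  CS101: ids {3, 9, 10, 16} → MAX(grade)=76
  EC200: ids {5} → MAX(grade)=55
  EN101: ids {26, 31, 33} → MAX(grade)=80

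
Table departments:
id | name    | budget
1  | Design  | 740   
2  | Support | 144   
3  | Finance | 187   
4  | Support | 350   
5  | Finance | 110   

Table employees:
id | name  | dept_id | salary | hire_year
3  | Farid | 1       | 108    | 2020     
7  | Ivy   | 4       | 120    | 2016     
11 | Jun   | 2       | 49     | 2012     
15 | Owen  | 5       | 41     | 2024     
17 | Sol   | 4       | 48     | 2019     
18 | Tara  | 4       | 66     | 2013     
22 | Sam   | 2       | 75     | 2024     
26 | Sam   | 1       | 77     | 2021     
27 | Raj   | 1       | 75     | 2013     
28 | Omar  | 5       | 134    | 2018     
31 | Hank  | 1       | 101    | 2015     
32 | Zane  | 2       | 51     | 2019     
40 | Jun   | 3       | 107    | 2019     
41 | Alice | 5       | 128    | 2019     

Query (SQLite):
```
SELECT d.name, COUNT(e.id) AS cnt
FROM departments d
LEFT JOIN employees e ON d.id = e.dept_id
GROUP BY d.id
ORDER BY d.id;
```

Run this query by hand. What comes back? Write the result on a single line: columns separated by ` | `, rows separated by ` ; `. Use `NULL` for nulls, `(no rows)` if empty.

LEFT JOIN keeps every departments row; unmatched ones get NULL for employees columns.
Group by departments.id and compute COUNT(e.id). COUNT(col) of an all-NULL group is 0.
  1: ids {3, 26, 27, 31} → COUNT(e.id)=4
  2: ids {11, 22, 32} → COUNT(e.id)=3
  3: ids {40} → COUNT(e.id)=1
  4: ids {7, 17, 18} → COUNT(e.id)=3
  5: ids {15, 28, 41} → COUNT(e.id)=3

Design | 4 ; Support | 3 ; Finance | 1 ; Support | 3 ; Finance | 3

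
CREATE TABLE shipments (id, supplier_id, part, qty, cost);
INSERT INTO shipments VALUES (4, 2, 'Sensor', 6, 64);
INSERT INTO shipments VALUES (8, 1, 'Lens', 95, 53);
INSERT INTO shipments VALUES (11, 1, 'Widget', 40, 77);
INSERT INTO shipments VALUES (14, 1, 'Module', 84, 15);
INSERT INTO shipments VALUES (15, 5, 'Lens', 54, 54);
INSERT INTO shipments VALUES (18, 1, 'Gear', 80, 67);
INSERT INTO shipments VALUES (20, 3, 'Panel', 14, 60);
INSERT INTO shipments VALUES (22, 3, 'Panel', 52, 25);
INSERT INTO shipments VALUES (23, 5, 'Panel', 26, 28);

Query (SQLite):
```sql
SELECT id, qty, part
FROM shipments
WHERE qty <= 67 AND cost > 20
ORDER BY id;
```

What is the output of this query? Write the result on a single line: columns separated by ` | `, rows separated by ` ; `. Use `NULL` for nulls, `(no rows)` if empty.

4 | 6 | Sensor ; 11 | 40 | Widget ; 15 | 54 | Lens ; 20 | 14 | Panel ; 22 | 52 | Panel ; 23 | 26 | Panel

qty <= 67: ids {4, 11, 15, 20, 22, 23}
cost > 20: ids {4, 8, 11, 15, 18, 20, 22, 23}
Combine with AND.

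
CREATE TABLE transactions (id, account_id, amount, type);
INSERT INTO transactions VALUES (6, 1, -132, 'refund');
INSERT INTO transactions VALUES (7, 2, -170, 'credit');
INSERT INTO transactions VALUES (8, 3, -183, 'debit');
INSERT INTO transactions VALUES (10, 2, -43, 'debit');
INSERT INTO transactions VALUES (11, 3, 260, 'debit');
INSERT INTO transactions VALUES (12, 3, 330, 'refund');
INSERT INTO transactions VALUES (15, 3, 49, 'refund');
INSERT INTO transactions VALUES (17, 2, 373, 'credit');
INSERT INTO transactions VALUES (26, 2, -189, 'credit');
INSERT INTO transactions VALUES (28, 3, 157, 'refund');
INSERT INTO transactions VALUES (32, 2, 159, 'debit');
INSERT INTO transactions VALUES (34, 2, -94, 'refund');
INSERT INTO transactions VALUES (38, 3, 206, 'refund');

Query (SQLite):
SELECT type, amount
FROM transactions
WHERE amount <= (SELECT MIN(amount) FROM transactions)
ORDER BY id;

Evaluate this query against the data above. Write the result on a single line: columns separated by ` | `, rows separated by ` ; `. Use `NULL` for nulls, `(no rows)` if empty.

Scalar subquery: MIN(amount) over all transactions rows = -189.
Keep rows where amount <= that value.

credit | -189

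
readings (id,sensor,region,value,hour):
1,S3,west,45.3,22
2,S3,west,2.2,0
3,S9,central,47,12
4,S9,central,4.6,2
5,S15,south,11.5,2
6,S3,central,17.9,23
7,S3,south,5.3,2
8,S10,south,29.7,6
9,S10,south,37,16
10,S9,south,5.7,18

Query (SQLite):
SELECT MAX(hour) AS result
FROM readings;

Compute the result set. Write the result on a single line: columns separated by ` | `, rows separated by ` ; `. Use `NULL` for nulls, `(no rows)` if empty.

All hour values: [22, 0, 12, 2, 2, 23, 2, 6, 16, 18].
MAX of non-NULL values = 23.

23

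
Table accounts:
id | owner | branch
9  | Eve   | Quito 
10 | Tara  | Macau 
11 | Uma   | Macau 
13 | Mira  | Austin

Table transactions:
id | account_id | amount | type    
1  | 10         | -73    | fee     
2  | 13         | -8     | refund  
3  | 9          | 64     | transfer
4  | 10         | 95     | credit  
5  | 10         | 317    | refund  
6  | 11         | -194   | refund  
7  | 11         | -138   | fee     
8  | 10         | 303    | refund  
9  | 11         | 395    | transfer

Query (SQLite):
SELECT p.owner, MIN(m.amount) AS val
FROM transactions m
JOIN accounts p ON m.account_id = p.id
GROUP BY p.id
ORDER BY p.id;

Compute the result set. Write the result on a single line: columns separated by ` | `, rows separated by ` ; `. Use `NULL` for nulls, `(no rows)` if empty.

Join each transactions row to its accounts via account_id.
Group joined rows by accounts.id; compute MIN(m.amount) per group.
  9: ids {3} → MIN(m.amount)=64
  10: ids {1, 4, 5, 8} → MIN(m.amount)=-73
  11: ids {6, 7, 9} → MIN(m.amount)=-194
  13: ids {2} → MIN(m.amount)=-8

Eve | 64 ; Tara | -73 ; Uma | -194 ; Mira | -8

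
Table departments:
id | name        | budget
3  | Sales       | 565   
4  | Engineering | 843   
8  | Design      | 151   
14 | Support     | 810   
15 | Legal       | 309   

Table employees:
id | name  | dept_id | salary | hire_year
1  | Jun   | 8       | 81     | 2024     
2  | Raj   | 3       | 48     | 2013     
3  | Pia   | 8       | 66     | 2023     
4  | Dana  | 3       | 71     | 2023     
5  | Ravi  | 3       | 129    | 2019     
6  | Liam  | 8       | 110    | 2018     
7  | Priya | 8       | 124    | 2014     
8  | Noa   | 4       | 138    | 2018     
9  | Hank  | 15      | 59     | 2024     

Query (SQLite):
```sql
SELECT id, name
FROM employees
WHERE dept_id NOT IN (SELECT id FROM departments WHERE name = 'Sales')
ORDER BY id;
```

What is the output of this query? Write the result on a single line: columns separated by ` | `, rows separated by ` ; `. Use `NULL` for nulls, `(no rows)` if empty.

1 | Jun ; 3 | Pia ; 6 | Liam ; 7 | Priya ; 8 | Noa ; 9 | Hank

Inner query: departments.id where name = 'Sales'.
Outer: keep employees rows whose dept_id is not in that set.
Inner query → {3}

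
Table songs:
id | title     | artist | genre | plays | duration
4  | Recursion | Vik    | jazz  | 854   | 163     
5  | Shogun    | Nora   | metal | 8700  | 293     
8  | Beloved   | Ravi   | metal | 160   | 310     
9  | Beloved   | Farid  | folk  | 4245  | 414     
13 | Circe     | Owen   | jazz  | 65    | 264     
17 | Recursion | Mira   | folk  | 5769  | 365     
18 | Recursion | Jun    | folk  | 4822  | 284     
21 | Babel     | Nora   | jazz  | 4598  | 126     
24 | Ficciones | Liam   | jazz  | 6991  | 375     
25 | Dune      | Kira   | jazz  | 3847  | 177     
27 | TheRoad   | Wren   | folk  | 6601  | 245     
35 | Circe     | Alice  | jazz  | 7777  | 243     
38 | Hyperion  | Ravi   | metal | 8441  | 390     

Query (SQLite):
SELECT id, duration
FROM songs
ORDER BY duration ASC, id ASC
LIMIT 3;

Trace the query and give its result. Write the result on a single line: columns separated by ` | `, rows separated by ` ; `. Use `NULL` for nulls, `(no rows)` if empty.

Sort by duration asc, tiebreak id asc: (126, id=21), (163, id=4), (177, id=25), (243, id=35), (245, id=27), (264, id=13) …. Take first 3.

21 | 126 ; 4 | 163 ; 25 | 177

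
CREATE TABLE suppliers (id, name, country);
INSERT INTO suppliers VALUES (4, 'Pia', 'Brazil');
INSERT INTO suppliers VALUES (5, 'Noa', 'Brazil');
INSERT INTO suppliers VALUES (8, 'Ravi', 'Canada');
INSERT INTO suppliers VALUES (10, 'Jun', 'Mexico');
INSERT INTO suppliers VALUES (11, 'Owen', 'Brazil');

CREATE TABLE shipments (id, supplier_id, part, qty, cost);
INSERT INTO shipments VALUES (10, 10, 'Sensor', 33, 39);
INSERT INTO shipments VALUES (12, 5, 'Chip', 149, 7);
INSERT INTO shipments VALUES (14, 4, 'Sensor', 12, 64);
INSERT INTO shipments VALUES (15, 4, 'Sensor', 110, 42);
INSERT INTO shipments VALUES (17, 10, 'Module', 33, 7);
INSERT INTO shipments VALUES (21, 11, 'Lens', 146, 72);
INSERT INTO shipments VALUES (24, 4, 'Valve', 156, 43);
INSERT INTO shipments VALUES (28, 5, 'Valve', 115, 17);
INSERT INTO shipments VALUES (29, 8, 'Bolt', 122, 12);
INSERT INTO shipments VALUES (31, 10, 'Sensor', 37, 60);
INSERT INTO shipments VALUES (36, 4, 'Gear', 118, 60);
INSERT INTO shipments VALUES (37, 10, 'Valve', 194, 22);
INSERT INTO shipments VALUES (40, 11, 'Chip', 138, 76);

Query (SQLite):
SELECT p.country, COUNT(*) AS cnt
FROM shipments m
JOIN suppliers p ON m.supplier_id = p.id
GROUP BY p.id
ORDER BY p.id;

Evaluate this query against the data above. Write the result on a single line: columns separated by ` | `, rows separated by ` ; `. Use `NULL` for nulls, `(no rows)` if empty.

Brazil | 4 ; Brazil | 2 ; Canada | 1 ; Mexico | 4 ; Brazil | 2

Join each shipments row to its suppliers via supplier_id.
Group joined rows by suppliers.id; compute COUNT(*) per group.
  4: ids {14, 15, 24, 36} → COUNT(*)=4
  5: ids {12, 28} → COUNT(*)=2
  8: ids {29} → COUNT(*)=1
  10: ids {10, 17, 31, 37} → COUNT(*)=4
  11: ids {21, 40} → COUNT(*)=2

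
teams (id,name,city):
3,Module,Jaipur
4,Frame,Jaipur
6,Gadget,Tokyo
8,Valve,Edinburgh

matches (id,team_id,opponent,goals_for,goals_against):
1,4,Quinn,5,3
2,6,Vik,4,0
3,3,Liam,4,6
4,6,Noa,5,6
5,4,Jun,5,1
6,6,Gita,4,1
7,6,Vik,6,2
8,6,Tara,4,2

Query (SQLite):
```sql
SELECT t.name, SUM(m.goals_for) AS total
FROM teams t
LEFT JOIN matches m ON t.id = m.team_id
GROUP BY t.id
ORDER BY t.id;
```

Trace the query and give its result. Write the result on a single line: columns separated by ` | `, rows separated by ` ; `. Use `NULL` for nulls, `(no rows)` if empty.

LEFT JOIN keeps every teams row; unmatched ones get NULL for matches columns.
Group by teams.id and compute SUM(m.goals_for). SUM over an all-NULL group is NULL.
  3: ids {3} → SUM(m.goals_for)=4
  4: ids {1, 5} → SUM(m.goals_for)=10
  6: ids {2, 4, 6, 7, 8} → SUM(m.goals_for)=23
  8: ids {—} → SUM(m.goals_for)=NULL

Module | 4 ; Frame | 10 ; Gadget | 23 ; Valve | NULL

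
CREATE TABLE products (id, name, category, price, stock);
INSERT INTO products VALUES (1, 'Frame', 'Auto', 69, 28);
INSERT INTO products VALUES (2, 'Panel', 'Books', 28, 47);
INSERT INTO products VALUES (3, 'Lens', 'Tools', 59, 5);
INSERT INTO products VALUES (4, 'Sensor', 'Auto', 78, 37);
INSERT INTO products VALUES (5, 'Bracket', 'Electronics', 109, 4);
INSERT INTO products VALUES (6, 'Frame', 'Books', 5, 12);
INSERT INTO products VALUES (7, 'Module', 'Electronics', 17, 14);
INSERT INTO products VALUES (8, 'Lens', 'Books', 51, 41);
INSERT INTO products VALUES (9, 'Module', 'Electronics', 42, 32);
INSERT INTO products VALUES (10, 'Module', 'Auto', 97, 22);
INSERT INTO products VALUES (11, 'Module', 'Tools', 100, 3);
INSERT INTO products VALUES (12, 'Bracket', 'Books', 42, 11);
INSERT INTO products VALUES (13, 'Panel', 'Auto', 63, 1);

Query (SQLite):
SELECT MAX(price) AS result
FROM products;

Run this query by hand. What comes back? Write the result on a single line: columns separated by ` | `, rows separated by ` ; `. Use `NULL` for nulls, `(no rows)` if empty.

109

All price values: [69, 28, 59, 78, 109, 5, 17, 51, 42, 97, 100, 42, 63].
MAX of non-NULL values = 109.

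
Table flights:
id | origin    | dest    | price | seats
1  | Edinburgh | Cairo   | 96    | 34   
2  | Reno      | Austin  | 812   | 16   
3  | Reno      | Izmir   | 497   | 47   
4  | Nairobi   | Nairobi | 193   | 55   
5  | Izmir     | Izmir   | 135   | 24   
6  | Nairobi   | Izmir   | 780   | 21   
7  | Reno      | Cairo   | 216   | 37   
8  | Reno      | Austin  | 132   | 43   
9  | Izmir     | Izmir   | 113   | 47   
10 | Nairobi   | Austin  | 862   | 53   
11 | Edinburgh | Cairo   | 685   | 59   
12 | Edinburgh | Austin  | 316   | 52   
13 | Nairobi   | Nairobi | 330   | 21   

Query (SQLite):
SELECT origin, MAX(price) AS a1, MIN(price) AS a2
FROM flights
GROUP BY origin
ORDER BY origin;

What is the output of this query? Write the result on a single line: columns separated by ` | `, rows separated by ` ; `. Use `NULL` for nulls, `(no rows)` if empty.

Group flights by origin.
Per group compute: MAX(price), MIN(price).
  Edinburgh: ids {1, 11, 12} → MAX(price)=685, MIN(price)=96
  Izmir: ids {5, 9} → MAX(price)=135, MIN(price)=113
  Nairobi: ids {4, 6, 10, 13} → MAX(price)=862, MIN(price)=193
  Reno: ids {2, 3, 7, 8} → MAX(price)=812, MIN(price)=132

Edinburgh | 685 | 96 ; Izmir | 135 | 113 ; Nairobi | 862 | 193 ; Reno | 812 | 132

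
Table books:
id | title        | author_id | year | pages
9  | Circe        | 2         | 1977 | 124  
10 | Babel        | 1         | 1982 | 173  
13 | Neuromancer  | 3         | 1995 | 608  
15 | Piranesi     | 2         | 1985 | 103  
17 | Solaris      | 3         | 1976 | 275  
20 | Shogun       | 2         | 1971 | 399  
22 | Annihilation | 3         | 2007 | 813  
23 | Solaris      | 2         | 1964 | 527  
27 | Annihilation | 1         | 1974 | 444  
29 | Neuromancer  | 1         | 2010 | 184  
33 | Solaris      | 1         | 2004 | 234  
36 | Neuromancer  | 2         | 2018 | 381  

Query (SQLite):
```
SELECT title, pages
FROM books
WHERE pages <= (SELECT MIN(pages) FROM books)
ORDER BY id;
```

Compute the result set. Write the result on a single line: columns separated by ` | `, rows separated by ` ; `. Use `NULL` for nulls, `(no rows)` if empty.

Scalar subquery: MIN(pages) over all books rows = 103.
Keep rows where pages <= that value.

Piranesi | 103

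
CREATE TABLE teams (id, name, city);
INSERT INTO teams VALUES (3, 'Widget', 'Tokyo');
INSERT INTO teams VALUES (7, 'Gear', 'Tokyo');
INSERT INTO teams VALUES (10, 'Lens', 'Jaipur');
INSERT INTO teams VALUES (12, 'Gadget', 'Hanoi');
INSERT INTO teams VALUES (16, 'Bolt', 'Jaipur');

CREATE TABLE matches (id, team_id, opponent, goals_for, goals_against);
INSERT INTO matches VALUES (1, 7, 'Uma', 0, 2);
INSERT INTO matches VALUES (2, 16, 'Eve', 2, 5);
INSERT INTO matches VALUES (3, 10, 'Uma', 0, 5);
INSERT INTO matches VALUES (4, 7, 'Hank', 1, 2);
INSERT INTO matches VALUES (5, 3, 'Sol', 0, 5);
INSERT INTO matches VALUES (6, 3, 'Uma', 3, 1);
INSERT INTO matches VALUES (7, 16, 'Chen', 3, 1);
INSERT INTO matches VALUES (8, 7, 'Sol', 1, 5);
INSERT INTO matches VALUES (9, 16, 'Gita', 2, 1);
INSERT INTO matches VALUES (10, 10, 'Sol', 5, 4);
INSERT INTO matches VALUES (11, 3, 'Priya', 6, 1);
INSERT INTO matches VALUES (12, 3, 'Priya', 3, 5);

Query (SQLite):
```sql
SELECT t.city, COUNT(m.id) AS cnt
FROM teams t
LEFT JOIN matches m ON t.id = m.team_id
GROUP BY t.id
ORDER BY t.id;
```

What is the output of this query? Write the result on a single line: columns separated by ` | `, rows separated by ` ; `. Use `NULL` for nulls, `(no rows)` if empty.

Tokyo | 4 ; Tokyo | 3 ; Jaipur | 2 ; Hanoi | 0 ; Jaipur | 3

LEFT JOIN keeps every teams row; unmatched ones get NULL for matches columns.
Group by teams.id and compute COUNT(m.id). COUNT(col) of an all-NULL group is 0.
  3: ids {5, 6, 11, 12} → COUNT(m.id)=4
  7: ids {1, 4, 8} → COUNT(m.id)=3
  10: ids {3, 10} → COUNT(m.id)=2
  12: ids {—} → COUNT(m.id)=0
  16: ids {2, 7, 9} → COUNT(m.id)=3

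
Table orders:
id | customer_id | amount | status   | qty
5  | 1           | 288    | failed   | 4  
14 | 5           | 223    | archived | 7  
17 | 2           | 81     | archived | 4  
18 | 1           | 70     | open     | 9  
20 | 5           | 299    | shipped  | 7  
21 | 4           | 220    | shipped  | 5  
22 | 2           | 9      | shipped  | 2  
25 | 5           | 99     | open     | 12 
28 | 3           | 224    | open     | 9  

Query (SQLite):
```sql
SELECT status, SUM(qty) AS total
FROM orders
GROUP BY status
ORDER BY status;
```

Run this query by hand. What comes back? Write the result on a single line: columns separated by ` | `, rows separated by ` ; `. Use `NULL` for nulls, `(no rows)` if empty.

Partition orders by status; compute SUM(qty) within each group.
  archived: ids {14, 17} → SUM(qty)=11
  failed: ids {5} → SUM(qty)=4
  open: ids {18, 25, 28} → SUM(qty)=30
  shipped: ids {20, 21, 22} → SUM(qty)=14

archived | 11 ; failed | 4 ; open | 30 ; shipped | 14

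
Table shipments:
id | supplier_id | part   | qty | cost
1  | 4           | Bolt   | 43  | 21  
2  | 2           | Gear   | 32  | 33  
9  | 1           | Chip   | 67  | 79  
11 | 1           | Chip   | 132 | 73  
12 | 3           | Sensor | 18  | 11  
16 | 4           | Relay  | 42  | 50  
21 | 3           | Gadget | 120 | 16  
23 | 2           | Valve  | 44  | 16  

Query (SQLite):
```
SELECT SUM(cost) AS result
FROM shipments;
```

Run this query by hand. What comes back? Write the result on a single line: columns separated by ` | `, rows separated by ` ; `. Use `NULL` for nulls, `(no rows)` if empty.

All cost values: [21, 33, 79, 73, 11, 50, 16, 16].
SUM of non-NULL values = 299.

299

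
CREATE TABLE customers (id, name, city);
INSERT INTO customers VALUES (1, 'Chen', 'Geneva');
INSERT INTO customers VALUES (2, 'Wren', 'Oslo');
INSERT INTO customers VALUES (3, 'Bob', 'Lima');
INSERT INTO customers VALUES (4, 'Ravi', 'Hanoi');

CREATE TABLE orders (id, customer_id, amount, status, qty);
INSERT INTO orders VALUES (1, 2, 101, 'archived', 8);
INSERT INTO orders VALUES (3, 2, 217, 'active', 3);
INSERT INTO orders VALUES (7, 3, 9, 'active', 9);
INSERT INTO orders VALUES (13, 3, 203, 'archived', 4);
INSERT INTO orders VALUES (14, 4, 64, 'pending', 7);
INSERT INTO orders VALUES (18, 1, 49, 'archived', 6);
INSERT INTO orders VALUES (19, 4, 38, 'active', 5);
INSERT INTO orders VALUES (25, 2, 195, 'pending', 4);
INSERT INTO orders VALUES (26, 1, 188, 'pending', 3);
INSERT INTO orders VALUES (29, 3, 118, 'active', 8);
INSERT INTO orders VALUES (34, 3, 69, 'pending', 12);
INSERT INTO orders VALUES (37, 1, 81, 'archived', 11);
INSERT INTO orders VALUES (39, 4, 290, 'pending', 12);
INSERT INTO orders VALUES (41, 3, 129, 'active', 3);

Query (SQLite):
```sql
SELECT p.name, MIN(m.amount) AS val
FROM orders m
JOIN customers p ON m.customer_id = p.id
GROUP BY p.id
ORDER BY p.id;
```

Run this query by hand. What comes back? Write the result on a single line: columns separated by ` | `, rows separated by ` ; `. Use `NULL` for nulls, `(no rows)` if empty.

Chen | 49 ; Wren | 101 ; Bob | 9 ; Ravi | 38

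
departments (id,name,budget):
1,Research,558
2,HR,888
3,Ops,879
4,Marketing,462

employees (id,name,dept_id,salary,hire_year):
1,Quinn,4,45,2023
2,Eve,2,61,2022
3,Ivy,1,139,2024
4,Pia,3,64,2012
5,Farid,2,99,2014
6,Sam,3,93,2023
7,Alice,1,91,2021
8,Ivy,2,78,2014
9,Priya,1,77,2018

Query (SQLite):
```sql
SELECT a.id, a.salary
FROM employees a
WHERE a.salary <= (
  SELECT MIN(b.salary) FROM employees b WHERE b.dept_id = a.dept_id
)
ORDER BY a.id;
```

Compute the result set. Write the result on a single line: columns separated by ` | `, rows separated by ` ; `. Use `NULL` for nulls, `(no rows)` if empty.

For each employees row a, compute MIN(salary) over rows sharing a.dept_id.
Keep row a if a.salary <= that per-group MIN.
  dept_id=1: MIN(salary) = 77
  dept_id=2: MIN(salary) = 61
  dept_id=3: MIN(salary) = 64
  dept_id=4: MIN(salary) = 45

1 | 45 ; 2 | 61 ; 4 | 64 ; 9 | 77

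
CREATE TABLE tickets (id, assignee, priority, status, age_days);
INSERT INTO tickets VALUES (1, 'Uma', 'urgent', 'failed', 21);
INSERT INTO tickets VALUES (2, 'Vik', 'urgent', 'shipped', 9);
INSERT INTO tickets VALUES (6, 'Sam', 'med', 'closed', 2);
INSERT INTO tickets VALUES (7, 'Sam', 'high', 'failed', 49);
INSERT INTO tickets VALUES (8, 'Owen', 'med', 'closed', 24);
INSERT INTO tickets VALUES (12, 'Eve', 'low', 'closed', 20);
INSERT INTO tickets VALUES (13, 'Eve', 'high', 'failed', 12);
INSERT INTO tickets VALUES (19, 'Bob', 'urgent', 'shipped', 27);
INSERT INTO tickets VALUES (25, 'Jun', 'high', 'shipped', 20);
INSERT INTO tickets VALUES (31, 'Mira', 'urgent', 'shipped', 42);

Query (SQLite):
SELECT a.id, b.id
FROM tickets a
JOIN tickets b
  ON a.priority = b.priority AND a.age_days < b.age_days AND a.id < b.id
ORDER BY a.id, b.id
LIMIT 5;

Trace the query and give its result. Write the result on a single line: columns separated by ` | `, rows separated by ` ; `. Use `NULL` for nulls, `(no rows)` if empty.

Pairs (a,b) with same priority, a.age_days < b.age_days, a.id < b.id.
priority groups: high:{7,13,25} low:{12} med:{6,8} urgent:{1,2,19,31}
Ordered by (a.id, b.id); first 5.

1 | 19 ; 1 | 31 ; 2 | 19 ; 2 | 31 ; 6 | 8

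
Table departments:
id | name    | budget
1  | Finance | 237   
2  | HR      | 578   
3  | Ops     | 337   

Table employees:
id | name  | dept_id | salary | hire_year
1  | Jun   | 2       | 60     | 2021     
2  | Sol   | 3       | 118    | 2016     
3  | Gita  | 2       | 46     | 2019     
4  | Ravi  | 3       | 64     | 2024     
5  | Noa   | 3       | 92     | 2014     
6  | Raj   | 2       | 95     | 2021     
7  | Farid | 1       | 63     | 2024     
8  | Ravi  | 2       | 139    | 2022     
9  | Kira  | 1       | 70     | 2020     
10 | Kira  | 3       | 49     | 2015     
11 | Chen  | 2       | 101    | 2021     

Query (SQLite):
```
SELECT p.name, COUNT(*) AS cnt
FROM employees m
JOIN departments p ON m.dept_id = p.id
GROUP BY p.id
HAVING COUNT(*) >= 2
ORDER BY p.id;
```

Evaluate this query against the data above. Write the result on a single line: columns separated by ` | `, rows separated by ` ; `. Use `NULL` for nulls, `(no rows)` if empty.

Finance | 2 ; HR | 5 ; Ops | 4

Join each employees row to its departments via dept_id.
Group joined rows by departments.id; compute COUNT(*) per group.
HAVING: keep groups with count ≥ 2.
  1: ids {7, 9} → COUNT(*)=2
  2: ids {1, 3, 6, 8, 11} → COUNT(*)=5
  3: ids {2, 4, 5, 10} → COUNT(*)=4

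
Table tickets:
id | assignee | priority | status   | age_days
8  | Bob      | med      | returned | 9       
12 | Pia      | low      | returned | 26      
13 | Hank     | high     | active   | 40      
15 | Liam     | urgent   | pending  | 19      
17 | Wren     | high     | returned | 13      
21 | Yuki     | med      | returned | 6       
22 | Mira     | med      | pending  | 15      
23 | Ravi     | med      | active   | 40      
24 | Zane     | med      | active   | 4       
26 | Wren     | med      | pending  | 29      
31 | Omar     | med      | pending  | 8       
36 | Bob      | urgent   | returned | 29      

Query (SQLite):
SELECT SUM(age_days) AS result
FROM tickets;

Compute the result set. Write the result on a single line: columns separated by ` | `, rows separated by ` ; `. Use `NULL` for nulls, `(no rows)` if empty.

All age_days values: [9, 26, 40, 19, 13, 6, 15, 40, 4, 29, 8, 29].
SUM of non-NULL values = 238.

238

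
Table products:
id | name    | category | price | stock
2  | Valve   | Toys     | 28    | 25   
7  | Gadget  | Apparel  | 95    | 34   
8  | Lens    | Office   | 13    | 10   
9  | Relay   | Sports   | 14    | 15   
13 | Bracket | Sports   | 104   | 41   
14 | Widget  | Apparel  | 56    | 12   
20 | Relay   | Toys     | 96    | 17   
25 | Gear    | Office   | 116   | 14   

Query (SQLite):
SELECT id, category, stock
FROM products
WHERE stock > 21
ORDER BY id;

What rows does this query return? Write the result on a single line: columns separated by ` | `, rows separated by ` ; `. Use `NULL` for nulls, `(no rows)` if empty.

stock > 21: ids {2, 7, 13}

2 | Toys | 25 ; 7 | Apparel | 34 ; 13 | Sports | 41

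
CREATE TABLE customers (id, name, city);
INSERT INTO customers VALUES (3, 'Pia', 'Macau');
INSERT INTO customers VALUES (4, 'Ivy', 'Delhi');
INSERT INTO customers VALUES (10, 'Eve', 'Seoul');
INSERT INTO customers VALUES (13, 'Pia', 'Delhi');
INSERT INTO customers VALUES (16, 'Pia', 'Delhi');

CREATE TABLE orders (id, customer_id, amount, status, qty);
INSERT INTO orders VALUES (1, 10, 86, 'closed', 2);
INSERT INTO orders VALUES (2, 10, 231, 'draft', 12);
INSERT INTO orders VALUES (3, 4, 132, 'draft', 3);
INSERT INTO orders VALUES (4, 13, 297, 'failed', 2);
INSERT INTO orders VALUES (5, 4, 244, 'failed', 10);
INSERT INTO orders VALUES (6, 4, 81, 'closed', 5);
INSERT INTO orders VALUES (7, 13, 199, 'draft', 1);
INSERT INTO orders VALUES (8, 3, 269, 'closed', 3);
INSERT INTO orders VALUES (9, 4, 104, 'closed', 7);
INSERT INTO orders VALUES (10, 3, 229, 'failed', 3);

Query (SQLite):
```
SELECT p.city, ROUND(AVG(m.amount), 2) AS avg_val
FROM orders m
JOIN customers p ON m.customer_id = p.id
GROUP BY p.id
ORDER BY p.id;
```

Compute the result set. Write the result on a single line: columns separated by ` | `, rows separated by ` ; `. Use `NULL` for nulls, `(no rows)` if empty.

Macau | 249 ; Delhi | 140.25 ; Seoul | 158.5 ; Delhi | 248

Join each orders row to its customers via customer_id.
Group joined rows by customers.id; compute ROUND(AVG(m.amount), 2) per group.
  3: ids {8, 10} → ROUND(AVG(m.amount), 2)=249
  4: ids {3, 5, 6, 9} → ROUND(AVG(m.amount), 2)=140.25
  10: ids {1, 2} → ROUND(AVG(m.amount), 2)=158.5
  13: ids {4, 7} → ROUND(AVG(m.amount), 2)=248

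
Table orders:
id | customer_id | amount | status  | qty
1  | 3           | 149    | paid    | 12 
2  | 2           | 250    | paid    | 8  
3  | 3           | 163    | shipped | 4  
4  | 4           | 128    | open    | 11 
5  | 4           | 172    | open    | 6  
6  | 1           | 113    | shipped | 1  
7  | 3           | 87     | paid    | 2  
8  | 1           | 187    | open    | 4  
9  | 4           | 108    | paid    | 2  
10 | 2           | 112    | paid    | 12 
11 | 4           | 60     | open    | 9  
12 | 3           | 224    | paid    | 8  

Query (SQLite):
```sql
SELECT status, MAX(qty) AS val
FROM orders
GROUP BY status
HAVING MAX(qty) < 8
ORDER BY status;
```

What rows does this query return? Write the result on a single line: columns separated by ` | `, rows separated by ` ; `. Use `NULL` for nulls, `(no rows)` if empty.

shipped | 4

Partition orders by status; compute MAX(qty) within each group.
HAVING: keep groups where MAX(qty) < 8.
  open: ids {4, 5, 8, 11} → MAX(qty)=11
  paid: ids {1, 2, 7, 9, 10, 12} → MAX(qty)=12
  shipped: ids {3, 6} → MAX(qty)=4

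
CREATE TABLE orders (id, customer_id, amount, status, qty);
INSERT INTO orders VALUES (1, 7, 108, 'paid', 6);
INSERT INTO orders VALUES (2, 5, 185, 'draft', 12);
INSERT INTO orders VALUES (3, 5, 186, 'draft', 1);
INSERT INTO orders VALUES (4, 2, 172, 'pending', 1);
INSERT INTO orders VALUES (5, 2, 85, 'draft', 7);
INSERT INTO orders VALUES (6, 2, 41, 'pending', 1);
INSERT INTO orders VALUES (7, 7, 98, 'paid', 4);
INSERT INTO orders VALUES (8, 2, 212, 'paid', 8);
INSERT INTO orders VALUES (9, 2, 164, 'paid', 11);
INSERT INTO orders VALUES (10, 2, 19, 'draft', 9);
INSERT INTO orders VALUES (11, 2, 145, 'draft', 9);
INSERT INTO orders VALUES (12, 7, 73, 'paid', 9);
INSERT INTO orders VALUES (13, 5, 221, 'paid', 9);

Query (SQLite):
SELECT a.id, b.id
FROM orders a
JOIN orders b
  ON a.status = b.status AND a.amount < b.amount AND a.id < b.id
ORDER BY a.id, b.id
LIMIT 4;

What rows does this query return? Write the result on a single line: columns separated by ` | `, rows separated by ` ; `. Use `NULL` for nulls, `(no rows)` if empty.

Pairs (a,b) with same status, a.amount < b.amount, a.id < b.id.
status groups: draft:{2,3,5,10,11} paid:{1,7,8,9,12,13} pending:{4,6}
Ordered by (a.id, b.id); first 4.

1 | 8 ; 1 | 9 ; 1 | 13 ; 2 | 3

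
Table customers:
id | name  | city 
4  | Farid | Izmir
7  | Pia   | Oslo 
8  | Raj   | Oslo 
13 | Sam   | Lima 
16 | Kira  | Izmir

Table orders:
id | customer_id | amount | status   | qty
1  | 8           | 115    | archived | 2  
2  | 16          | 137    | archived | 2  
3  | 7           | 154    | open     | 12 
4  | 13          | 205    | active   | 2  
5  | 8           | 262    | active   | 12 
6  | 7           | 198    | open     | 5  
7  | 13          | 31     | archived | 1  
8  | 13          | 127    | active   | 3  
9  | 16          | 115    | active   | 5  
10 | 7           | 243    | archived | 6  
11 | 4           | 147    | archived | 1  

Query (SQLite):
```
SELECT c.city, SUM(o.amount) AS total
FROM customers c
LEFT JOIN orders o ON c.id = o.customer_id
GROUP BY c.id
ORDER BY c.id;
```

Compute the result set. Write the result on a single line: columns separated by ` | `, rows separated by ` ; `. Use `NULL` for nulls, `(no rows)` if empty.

Izmir | 147 ; Oslo | 595 ; Oslo | 377 ; Lima | 363 ; Izmir | 252

LEFT JOIN keeps every customers row; unmatched ones get NULL for orders columns.
Group by customers.id and compute SUM(o.amount). SUM over an all-NULL group is NULL.
  4: ids {11} → SUM(o.amount)=147
  7: ids {3, 6, 10} → SUM(o.amount)=595
  8: ids {1, 5} → SUM(o.amount)=377
  13: ids {4, 7, 8} → SUM(o.amount)=363
  16: ids {2, 9} → SUM(o.amount)=252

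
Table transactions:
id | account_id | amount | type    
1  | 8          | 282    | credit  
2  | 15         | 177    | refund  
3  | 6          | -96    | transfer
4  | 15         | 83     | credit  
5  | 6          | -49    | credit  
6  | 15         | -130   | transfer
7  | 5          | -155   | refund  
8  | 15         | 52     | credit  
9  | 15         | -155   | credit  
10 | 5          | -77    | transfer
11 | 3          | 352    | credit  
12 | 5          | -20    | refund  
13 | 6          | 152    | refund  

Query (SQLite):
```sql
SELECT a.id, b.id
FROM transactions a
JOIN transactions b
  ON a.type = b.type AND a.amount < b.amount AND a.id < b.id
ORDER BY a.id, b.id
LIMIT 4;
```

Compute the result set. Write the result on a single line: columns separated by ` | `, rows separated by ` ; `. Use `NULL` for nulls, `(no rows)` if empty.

1 | 11 ; 3 | 10 ; 4 | 11 ; 5 | 8

Pairs (a,b) with same type, a.amount < b.amount, a.id < b.id.
type groups: credit:{1,4,5,8,9,11} refund:{2,7,12,13} transfer:{3,6,10}
Ordered by (a.id, b.id); first 4.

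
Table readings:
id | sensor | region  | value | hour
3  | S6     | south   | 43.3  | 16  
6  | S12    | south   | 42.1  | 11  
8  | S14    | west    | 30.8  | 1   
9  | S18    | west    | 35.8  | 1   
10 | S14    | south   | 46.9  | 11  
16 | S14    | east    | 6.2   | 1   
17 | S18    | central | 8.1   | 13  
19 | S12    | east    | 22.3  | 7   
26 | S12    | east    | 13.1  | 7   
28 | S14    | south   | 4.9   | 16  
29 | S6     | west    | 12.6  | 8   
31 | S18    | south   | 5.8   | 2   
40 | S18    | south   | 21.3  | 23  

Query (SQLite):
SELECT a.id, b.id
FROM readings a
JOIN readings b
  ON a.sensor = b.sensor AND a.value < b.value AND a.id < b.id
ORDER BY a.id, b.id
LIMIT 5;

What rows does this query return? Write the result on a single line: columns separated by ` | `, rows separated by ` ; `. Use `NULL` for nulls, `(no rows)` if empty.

Pairs (a,b) with same sensor, a.value < b.value, a.id < b.id.
sensor groups: S12:{6,19,26} S14:{8,10,16,28} S18:{9,17,31,40} S6:{3,29}
Ordered by (a.id, b.id); first 5.

8 | 10 ; 17 | 40 ; 31 | 40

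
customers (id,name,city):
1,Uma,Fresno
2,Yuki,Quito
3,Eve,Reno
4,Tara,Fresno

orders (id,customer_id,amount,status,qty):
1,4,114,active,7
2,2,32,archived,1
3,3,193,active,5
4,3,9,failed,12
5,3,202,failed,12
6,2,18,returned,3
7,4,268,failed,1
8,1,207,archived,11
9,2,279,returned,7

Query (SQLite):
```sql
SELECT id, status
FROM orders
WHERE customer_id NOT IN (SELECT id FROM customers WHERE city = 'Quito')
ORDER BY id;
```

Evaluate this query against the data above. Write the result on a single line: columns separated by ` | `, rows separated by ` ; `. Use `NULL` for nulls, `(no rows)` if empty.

1 | active ; 3 | active ; 4 | failed ; 5 | failed ; 7 | failed ; 8 | archived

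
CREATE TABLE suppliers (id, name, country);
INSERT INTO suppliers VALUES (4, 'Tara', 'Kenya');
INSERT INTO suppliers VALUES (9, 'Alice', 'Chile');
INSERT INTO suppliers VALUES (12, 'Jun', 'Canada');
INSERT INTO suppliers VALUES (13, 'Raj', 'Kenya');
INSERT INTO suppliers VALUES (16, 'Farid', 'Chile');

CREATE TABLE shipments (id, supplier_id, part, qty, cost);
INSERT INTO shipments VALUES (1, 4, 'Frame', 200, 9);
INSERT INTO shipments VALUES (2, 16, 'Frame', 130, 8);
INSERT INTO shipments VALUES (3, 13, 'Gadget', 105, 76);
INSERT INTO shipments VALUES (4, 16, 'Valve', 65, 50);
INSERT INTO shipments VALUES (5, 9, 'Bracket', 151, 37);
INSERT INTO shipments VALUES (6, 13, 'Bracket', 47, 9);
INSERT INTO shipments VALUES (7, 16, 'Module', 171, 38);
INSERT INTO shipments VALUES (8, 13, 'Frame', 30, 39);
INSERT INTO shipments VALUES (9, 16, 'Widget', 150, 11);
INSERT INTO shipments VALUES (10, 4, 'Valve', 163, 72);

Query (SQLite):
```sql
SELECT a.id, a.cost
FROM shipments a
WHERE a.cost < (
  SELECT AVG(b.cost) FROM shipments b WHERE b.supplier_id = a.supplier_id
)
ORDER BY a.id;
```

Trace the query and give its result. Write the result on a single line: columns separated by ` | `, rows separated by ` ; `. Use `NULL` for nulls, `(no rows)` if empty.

1 | 9 ; 2 | 8 ; 6 | 9 ; 8 | 39 ; 9 | 11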